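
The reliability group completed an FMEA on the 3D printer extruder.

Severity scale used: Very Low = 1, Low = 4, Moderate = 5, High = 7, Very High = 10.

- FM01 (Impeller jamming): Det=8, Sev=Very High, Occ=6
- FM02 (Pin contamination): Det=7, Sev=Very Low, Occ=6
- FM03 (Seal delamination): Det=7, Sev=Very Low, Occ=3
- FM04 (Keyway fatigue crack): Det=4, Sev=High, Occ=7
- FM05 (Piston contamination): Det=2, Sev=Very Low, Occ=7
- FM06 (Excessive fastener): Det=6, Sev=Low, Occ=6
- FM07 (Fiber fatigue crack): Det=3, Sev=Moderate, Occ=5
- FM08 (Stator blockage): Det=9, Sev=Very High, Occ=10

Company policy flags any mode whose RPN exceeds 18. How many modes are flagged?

7

RPN = Severity × Occurrence × Detection:
  FM01: 10 × 6 × 8 = 480
  FM02: 1 × 6 × 7 = 42
  FM03: 1 × 3 × 7 = 21
  FM04: 7 × 7 × 4 = 196
  FM05: 1 × 7 × 2 = 14
  FM06: 4 × 6 × 6 = 144
  FM07: 5 × 5 × 3 = 75
  FM08: 10 × 10 × 9 = 900
Modes with RPN > 18: FM01 (480), FM02 (42), FM03 (21), FM04 (196), FM06 (144), FM07 (75), FM08 (900) → 7.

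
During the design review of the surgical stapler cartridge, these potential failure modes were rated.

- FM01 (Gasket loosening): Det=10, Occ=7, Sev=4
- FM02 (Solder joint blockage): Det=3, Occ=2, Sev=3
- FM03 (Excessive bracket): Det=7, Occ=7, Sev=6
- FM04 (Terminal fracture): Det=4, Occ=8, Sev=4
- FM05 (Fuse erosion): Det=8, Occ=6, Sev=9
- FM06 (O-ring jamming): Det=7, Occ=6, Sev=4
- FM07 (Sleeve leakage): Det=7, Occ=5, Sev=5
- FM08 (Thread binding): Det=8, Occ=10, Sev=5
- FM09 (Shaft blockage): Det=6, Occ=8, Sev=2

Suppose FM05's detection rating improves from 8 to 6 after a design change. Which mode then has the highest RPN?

RPN = Severity × Occurrence × Detection:
  FM01: 4 × 7 × 10 = 280
  FM02: 3 × 2 × 3 = 18
  FM03: 6 × 7 × 7 = 294
  FM04: 4 × 8 × 4 = 128
  FM05: 9 × 6 × 8 = 432
  FM06: 4 × 6 × 7 = 168
  FM07: 5 × 5 × 7 = 175
  FM08: 5 × 10 × 8 = 400
  FM09: 2 × 8 × 6 = 96
After action: FM05 → 9 × 6 × 6 = 324.
Revised RPNs: FM08=400, FM05=324, FM03=294, FM01=280, FM07=175, FM06=168, FM04=128, FM09=96, FM02=18.
Highest is now FM08 (400).

FM08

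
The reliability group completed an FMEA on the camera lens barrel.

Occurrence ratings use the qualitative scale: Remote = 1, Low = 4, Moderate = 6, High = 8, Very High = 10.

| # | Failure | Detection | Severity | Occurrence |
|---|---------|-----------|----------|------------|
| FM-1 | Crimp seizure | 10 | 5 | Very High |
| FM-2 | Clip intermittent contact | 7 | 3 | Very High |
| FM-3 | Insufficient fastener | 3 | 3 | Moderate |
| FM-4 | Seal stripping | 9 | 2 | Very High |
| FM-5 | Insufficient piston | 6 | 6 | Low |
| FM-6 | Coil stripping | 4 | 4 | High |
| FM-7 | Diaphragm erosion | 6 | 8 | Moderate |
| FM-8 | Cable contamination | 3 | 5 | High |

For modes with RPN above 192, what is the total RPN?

RPN = Severity × Occurrence × Detection:
  FM-1: 5 × 10 × 10 = 500
  FM-2: 3 × 10 × 7 = 210
  FM-3: 3 × 6 × 3 = 54
  FM-4: 2 × 10 × 9 = 180
  FM-5: 6 × 4 × 6 = 144
  FM-6: 4 × 8 × 4 = 128
  FM-7: 8 × 6 × 6 = 288
  FM-8: 5 × 8 × 3 = 120
RPN > 192: FM-1 (500), FM-2 (210), FM-7 (288).
Sum: 500 + 210 + 288 = 998.

998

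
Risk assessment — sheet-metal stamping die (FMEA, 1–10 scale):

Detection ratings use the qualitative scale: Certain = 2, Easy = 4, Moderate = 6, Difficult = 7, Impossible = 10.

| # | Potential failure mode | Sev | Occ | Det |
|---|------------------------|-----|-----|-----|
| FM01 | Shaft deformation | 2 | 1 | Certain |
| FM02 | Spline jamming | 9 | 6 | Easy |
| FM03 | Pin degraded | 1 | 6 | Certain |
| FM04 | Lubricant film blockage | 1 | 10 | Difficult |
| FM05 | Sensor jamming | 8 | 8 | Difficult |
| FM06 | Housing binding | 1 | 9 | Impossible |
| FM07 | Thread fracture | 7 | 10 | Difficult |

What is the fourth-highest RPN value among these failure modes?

90

RPN = Severity × Occurrence × Detection:
  FM01: 2 × 1 × 2 = 4
  FM02: 9 × 6 × 4 = 216
  FM03: 1 × 6 × 2 = 12
  FM04: 1 × 10 × 7 = 70
  FM05: 8 × 8 × 7 = 448
  FM06: 1 × 9 × 10 = 90
  FM07: 7 × 10 × 7 = 490
Sorted descending: 490, 448, 216, 90, 70, 12, 4.
The fourth-highest RPN is 90 (FM06).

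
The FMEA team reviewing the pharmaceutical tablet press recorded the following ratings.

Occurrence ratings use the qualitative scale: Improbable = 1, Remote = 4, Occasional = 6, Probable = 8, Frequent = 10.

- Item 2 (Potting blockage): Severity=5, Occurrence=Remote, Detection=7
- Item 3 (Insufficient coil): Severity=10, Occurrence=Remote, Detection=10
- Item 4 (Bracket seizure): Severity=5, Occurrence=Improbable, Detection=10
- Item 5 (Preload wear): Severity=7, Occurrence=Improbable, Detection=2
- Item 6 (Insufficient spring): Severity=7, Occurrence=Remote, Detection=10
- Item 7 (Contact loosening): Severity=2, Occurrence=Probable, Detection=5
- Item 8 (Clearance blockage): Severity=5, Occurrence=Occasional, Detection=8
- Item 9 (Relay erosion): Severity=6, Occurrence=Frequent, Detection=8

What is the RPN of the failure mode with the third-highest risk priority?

RPN = Severity × Occurrence × Detection:
  Item 2: 5 × 4 × 7 = 140
  Item 3: 10 × 4 × 10 = 400
  Item 4: 5 × 1 × 10 = 50
  Item 5: 7 × 1 × 2 = 14
  Item 6: 7 × 4 × 10 = 280
  Item 7: 2 × 8 × 5 = 80
  Item 8: 5 × 6 × 8 = 240
  Item 9: 6 × 10 × 8 = 480
Sorted descending: 480, 400, 280, 240, 140, 80, 50, 14.
The third-highest RPN is 280 (Item 6).

280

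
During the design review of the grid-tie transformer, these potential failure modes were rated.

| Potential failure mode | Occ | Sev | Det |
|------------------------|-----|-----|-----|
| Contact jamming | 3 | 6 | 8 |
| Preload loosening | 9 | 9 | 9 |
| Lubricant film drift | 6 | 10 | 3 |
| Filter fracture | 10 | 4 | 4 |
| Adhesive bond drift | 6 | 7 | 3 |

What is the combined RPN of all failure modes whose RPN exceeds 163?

909

RPN = Severity × Occurrence × Detection:
  Contact jamming: 6 × 3 × 8 = 144
  Preload loosening: 9 × 9 × 9 = 729
  Lubricant film drift: 10 × 6 × 3 = 180
  Filter fracture: 4 × 10 × 4 = 160
  Adhesive bond drift: 7 × 6 × 3 = 126
RPN > 163: Preload loosening (729), Lubricant film drift (180).
Sum: 729 + 180 = 909.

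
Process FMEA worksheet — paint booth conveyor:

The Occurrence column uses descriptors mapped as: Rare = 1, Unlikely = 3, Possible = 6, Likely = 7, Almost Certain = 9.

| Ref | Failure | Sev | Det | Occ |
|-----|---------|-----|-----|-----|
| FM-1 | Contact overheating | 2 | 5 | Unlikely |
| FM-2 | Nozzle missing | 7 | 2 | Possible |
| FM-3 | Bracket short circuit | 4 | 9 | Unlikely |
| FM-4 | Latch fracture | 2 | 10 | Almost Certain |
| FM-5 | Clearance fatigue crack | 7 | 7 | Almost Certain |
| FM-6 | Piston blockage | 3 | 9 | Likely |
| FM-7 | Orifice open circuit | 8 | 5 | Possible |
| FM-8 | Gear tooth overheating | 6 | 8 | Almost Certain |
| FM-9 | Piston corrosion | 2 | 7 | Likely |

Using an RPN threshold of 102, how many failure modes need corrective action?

RPN = Severity × Occurrence × Detection:
  FM-1: 2 × 3 × 5 = 30
  FM-2: 7 × 6 × 2 = 84
  FM-3: 4 × 3 × 9 = 108
  FM-4: 2 × 9 × 10 = 180
  FM-5: 7 × 9 × 7 = 441
  FM-6: 3 × 7 × 9 = 189
  FM-7: 8 × 6 × 5 = 240
  FM-8: 6 × 9 × 8 = 432
  FM-9: 2 × 7 × 7 = 98
Modes with RPN ≥ 102: FM-3 (108), FM-4 (180), FM-5 (441), FM-6 (189), FM-7 (240), FM-8 (432) → 6.

6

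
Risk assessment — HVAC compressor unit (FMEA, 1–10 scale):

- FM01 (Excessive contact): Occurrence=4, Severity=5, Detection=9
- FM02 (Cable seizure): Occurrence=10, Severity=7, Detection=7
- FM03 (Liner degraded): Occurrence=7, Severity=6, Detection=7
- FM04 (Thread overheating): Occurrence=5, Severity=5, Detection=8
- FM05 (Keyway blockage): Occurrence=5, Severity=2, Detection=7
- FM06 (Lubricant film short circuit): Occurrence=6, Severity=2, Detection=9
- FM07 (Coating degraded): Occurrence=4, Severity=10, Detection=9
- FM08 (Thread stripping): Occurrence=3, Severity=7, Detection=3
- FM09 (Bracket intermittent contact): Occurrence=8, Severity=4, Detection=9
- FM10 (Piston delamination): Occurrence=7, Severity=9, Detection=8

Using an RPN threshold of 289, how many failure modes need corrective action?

RPN = Severity × Occurrence × Detection:
  FM01: 5 × 4 × 9 = 180
  FM02: 7 × 10 × 7 = 490
  FM03: 6 × 7 × 7 = 294
  FM04: 5 × 5 × 8 = 200
  FM05: 2 × 5 × 7 = 70
  FM06: 2 × 6 × 9 = 108
  FM07: 10 × 4 × 9 = 360
  FM08: 7 × 3 × 3 = 63
  FM09: 4 × 8 × 9 = 288
  FM10: 9 × 7 × 8 = 504
Modes with RPN ≥ 289: FM02 (490), FM03 (294), FM07 (360), FM10 (504) → 4.

4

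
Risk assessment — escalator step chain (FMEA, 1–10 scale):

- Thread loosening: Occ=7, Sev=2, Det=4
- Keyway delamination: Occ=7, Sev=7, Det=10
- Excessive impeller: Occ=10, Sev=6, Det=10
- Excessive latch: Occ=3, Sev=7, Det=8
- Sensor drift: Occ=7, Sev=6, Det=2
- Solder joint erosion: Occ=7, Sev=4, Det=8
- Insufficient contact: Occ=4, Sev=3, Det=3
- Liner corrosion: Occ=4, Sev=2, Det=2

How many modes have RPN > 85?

4

RPN = Severity × Occurrence × Detection:
  Thread loosening: 2 × 7 × 4 = 56
  Keyway delamination: 7 × 7 × 10 = 490
  Excessive impeller: 6 × 10 × 10 = 600
  Excessive latch: 7 × 3 × 8 = 168
  Sensor drift: 6 × 7 × 2 = 84
  Solder joint erosion: 4 × 7 × 8 = 224
  Insufficient contact: 3 × 4 × 3 = 36
  Liner corrosion: 2 × 4 × 2 = 16
Modes with RPN > 85: Keyway delamination (490), Excessive impeller (600), Excessive latch (168), Solder joint erosion (224) → 4.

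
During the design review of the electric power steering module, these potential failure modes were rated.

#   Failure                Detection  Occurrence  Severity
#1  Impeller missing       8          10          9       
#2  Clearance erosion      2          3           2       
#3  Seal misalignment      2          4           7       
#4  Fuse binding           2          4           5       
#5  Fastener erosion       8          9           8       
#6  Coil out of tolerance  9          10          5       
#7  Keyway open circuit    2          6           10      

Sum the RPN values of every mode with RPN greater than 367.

1746

RPN = Severity × Occurrence × Detection:
  #1: 9 × 10 × 8 = 720
  #2: 2 × 3 × 2 = 12
  #3: 7 × 4 × 2 = 56
  #4: 5 × 4 × 2 = 40
  #5: 8 × 9 × 8 = 576
  #6: 5 × 10 × 9 = 450
  #7: 10 × 6 × 2 = 120
RPN > 367: #1 (720), #5 (576), #6 (450).
Sum: 720 + 576 + 450 = 1746.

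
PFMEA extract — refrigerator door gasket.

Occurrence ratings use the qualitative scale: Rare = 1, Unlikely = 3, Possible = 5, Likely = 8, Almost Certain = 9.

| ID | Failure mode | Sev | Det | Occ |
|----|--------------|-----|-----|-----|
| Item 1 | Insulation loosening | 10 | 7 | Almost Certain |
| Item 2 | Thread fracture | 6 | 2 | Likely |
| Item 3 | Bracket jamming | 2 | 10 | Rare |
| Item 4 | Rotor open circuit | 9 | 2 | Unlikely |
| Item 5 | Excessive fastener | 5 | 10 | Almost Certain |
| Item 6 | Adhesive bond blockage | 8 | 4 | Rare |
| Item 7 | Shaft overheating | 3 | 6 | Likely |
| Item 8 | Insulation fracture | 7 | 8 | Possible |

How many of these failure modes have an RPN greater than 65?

5

RPN = Severity × Occurrence × Detection:
  Item 1: 10 × 9 × 7 = 630
  Item 2: 6 × 8 × 2 = 96
  Item 3: 2 × 1 × 10 = 20
  Item 4: 9 × 3 × 2 = 54
  Item 5: 5 × 9 × 10 = 450
  Item 6: 8 × 1 × 4 = 32
  Item 7: 3 × 8 × 6 = 144
  Item 8: 7 × 5 × 8 = 280
Modes with RPN > 65: Item 1 (630), Item 2 (96), Item 5 (450), Item 7 (144), Item 8 (280) → 5.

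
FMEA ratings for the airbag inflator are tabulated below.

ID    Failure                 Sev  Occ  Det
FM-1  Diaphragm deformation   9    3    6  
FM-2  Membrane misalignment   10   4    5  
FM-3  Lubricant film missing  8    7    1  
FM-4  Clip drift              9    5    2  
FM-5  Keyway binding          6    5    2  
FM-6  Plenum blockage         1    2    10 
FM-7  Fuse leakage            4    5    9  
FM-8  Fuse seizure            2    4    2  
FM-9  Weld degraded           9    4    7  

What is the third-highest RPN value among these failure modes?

180

RPN = Severity × Occurrence × Detection:
  FM-1: 9 × 3 × 6 = 162
  FM-2: 10 × 4 × 5 = 200
  FM-3: 8 × 7 × 1 = 56
  FM-4: 9 × 5 × 2 = 90
  FM-5: 6 × 5 × 2 = 60
  FM-6: 1 × 2 × 10 = 20
  FM-7: 4 × 5 × 9 = 180
  FM-8: 2 × 4 × 2 = 16
  FM-9: 9 × 4 × 7 = 252
Sorted descending: 252, 200, 180, 162, 90, 60, 56, 20, 16.
The third-highest RPN is 180 (FM-7).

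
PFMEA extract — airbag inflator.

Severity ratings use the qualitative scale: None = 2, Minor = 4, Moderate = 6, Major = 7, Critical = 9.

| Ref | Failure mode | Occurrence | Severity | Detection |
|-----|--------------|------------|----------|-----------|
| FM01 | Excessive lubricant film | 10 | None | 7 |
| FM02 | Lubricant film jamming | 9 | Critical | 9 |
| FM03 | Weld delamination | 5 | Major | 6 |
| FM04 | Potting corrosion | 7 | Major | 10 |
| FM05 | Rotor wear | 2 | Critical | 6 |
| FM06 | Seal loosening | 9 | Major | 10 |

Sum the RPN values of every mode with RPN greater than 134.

RPN = Severity × Occurrence × Detection:
  FM01: 2 × 10 × 7 = 140
  FM02: 9 × 9 × 9 = 729
  FM03: 7 × 5 × 6 = 210
  FM04: 7 × 7 × 10 = 490
  FM05: 9 × 2 × 6 = 108
  FM06: 7 × 9 × 10 = 630
RPN > 134: FM01 (140), FM02 (729), FM03 (210), FM04 (490), FM06 (630).
Sum: 140 + 729 + 210 + 490 + 630 = 2199.

2199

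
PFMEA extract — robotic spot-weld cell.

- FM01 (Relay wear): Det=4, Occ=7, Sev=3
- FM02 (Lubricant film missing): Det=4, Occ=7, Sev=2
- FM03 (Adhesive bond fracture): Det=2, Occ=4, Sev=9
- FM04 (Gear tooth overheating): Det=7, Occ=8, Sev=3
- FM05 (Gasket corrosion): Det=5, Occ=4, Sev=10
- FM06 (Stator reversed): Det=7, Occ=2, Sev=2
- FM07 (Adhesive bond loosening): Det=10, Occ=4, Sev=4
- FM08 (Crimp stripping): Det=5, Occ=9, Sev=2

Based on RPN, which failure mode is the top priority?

FM05

RPN = Severity × Occurrence × Detection:
  FM01: 3 × 7 × 4 = 84
  FM02: 2 × 7 × 4 = 56
  FM03: 9 × 4 × 2 = 72
  FM04: 3 × 8 × 7 = 168
  FM05: 10 × 4 × 5 = 200
  FM06: 2 × 2 × 7 = 28
  FM07: 4 × 4 × 10 = 160
  FM08: 2 × 9 × 5 = 90
Highest RPN is 200 → FM05.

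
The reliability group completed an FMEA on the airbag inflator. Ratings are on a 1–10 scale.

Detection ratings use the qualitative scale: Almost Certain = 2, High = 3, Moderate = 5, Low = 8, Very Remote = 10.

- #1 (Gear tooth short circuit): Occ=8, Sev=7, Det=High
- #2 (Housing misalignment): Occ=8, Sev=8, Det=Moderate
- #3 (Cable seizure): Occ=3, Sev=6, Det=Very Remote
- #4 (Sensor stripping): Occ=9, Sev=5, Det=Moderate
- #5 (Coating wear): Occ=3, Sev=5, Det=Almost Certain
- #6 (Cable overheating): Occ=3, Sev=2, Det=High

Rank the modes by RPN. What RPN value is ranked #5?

30

RPN = Severity × Occurrence × Detection:
  #1: 7 × 8 × 3 = 168
  #2: 8 × 8 × 5 = 320
  #3: 6 × 3 × 10 = 180
  #4: 5 × 9 × 5 = 225
  #5: 5 × 3 × 2 = 30
  #6: 2 × 3 × 3 = 18
Sorted descending: 320, 225, 180, 168, 30, 18.
The fifth-highest RPN is 30 (#5).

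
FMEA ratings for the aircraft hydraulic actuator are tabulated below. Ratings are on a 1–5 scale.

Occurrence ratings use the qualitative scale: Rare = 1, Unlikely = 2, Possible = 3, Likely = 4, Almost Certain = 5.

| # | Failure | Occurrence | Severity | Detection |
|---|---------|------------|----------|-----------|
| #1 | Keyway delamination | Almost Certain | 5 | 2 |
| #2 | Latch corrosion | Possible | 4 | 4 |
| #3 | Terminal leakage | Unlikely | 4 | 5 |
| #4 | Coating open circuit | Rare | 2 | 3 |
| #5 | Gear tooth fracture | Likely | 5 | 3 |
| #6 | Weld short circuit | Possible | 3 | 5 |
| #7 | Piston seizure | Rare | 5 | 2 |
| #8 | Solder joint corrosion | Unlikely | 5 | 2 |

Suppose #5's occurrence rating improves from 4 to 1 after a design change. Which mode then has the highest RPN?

RPN = Severity × Occurrence × Detection:
  #1: 5 × 5 × 2 = 50
  #2: 4 × 3 × 4 = 48
  #3: 4 × 2 × 5 = 40
  #4: 2 × 1 × 3 = 6
  #5: 5 × 4 × 3 = 60
  #6: 3 × 3 × 5 = 45
  #7: 5 × 1 × 2 = 10
  #8: 5 × 2 × 2 = 20
After action: #5 → 5 × 1 × 3 = 15.
Revised RPNs: #1=50, #2=48, #6=45, #3=40, #8=20, #5=15, #7=10, #4=6.
Highest is now #1 (50).

#1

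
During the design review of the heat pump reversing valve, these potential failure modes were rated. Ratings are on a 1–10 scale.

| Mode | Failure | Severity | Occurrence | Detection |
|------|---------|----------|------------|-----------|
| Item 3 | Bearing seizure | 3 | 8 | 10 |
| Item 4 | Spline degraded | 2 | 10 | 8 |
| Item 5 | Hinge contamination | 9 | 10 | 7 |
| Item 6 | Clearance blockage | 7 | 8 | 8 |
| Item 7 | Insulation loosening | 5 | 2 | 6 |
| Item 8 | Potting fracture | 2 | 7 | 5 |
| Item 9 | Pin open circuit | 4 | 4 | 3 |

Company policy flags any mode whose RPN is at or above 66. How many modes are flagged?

5

RPN = Severity × Occurrence × Detection:
  Item 3: 3 × 8 × 10 = 240
  Item 4: 2 × 10 × 8 = 160
  Item 5: 9 × 10 × 7 = 630
  Item 6: 7 × 8 × 8 = 448
  Item 7: 5 × 2 × 6 = 60
  Item 8: 2 × 7 × 5 = 70
  Item 9: 4 × 4 × 3 = 48
Modes with RPN ≥ 66: Item 3 (240), Item 4 (160), Item 5 (630), Item 6 (448), Item 8 (70) → 5.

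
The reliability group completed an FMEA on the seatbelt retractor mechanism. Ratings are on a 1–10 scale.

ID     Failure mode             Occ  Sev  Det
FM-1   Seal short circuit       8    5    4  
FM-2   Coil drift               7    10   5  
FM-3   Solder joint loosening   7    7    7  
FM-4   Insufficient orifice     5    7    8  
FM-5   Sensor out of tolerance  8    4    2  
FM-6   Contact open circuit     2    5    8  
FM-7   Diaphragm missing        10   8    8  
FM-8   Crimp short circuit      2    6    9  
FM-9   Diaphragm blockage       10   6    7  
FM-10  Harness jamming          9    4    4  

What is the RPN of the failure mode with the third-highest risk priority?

350

RPN = Severity × Occurrence × Detection:
  FM-1: 5 × 8 × 4 = 160
  FM-2: 10 × 7 × 5 = 350
  FM-3: 7 × 7 × 7 = 343
  FM-4: 7 × 5 × 8 = 280
  FM-5: 4 × 8 × 2 = 64
  FM-6: 5 × 2 × 8 = 80
  FM-7: 8 × 10 × 8 = 640
  FM-8: 6 × 2 × 9 = 108
  FM-9: 6 × 10 × 7 = 420
  FM-10: 4 × 9 × 4 = 144
Sorted descending: 640, 420, 350, 343, 280, 160, 144, 108, 80, 64.
The third-highest RPN is 350 (FM-2).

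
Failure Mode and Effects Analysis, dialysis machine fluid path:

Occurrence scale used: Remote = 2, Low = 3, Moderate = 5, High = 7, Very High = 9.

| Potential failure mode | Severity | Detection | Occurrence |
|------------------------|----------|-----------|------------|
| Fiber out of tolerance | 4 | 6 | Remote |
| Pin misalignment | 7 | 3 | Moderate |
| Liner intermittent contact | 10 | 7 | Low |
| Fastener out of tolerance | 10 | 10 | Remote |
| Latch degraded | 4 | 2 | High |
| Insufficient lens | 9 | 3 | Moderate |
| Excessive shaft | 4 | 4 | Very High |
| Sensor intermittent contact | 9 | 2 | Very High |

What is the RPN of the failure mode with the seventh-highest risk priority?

56

RPN = Severity × Occurrence × Detection:
  Fiber out of tolerance: 4 × 2 × 6 = 48
  Pin misalignment: 7 × 5 × 3 = 105
  Liner intermittent contact: 10 × 3 × 7 = 210
  Fastener out of tolerance: 10 × 2 × 10 = 200
  Latch degraded: 4 × 7 × 2 = 56
  Insufficient lens: 9 × 5 × 3 = 135
  Excessive shaft: 4 × 9 × 4 = 144
  Sensor intermittent contact: 9 × 9 × 2 = 162
Sorted descending: 210, 200, 162, 144, 135, 105, 56, 48.
The seventh-highest RPN is 56 (Latch degraded).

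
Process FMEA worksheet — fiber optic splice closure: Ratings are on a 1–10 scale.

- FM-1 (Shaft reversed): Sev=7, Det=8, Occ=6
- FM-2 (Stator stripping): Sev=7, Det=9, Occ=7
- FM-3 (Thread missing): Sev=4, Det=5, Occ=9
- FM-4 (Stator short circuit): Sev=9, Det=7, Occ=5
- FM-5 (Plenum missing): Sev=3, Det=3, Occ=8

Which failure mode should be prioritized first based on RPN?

FM-2

RPN = Severity × Occurrence × Detection:
  FM-1: 7 × 6 × 8 = 336
  FM-2: 7 × 7 × 9 = 441
  FM-3: 4 × 9 × 5 = 180
  FM-4: 9 × 5 × 7 = 315
  FM-5: 3 × 8 × 3 = 72
Highest RPN is 441 → FM-2.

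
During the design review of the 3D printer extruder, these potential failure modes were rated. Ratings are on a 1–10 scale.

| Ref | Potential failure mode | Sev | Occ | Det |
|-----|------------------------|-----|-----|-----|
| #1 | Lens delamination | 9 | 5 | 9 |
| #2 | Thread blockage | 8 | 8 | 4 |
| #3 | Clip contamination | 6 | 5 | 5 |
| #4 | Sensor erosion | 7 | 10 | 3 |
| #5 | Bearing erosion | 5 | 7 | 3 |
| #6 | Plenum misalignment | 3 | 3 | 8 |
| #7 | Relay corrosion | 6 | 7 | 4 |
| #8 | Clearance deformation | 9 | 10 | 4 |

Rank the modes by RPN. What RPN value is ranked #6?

RPN = Severity × Occurrence × Detection:
  #1: 9 × 5 × 9 = 405
  #2: 8 × 8 × 4 = 256
  #3: 6 × 5 × 5 = 150
  #4: 7 × 10 × 3 = 210
  #5: 5 × 7 × 3 = 105
  #6: 3 × 3 × 8 = 72
  #7: 6 × 7 × 4 = 168
  #8: 9 × 10 × 4 = 360
Sorted descending: 405, 360, 256, 210, 168, 150, 105, 72.
The sixth-highest RPN is 150 (#3).

150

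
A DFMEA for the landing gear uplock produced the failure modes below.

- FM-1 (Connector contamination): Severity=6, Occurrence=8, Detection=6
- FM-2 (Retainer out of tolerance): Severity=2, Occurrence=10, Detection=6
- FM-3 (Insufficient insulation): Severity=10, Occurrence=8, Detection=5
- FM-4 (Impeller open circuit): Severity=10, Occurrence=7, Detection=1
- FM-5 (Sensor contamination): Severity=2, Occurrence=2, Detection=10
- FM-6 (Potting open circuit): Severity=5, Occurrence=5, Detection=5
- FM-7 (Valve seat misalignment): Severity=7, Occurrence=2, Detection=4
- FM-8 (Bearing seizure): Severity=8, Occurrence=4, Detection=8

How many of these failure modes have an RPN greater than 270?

RPN = Severity × Occurrence × Detection:
  FM-1: 6 × 8 × 6 = 288
  FM-2: 2 × 10 × 6 = 120
  FM-3: 10 × 8 × 5 = 400
  FM-4: 10 × 7 × 1 = 70
  FM-5: 2 × 2 × 10 = 40
  FM-6: 5 × 5 × 5 = 125
  FM-7: 7 × 2 × 4 = 56
  FM-8: 8 × 4 × 8 = 256
Modes with RPN > 270: FM-1 (288), FM-3 (400) → 2.

2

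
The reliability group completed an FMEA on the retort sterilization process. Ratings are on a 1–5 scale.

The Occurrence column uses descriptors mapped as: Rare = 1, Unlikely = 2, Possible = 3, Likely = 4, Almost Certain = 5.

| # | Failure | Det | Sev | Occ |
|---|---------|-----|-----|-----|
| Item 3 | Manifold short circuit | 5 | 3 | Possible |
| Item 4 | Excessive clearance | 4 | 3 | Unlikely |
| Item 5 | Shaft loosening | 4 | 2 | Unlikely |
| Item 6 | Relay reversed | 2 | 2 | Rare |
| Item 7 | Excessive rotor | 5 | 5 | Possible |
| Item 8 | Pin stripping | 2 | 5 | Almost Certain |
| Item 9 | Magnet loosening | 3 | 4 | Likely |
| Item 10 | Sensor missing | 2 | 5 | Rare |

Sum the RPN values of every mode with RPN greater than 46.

RPN = Severity × Occurrence × Detection:
  Item 3: 3 × 3 × 5 = 45
  Item 4: 3 × 2 × 4 = 24
  Item 5: 2 × 2 × 4 = 16
  Item 6: 2 × 1 × 2 = 4
  Item 7: 5 × 3 × 5 = 75
  Item 8: 5 × 5 × 2 = 50
  Item 9: 4 × 4 × 3 = 48
  Item 10: 5 × 1 × 2 = 10
RPN > 46: Item 7 (75), Item 8 (50), Item 9 (48).
Sum: 75 + 50 + 48 = 173.

173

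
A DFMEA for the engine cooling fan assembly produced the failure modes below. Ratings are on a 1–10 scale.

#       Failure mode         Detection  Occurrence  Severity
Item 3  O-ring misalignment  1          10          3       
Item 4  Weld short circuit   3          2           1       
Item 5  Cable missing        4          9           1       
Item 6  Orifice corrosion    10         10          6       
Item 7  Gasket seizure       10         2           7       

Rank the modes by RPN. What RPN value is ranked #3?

36

RPN = Severity × Occurrence × Detection:
  Item 3: 3 × 10 × 1 = 30
  Item 4: 1 × 2 × 3 = 6
  Item 5: 1 × 9 × 4 = 36
  Item 6: 6 × 10 × 10 = 600
  Item 7: 7 × 2 × 10 = 140
Sorted descending: 600, 140, 36, 30, 6.
The third-highest RPN is 36 (Item 5).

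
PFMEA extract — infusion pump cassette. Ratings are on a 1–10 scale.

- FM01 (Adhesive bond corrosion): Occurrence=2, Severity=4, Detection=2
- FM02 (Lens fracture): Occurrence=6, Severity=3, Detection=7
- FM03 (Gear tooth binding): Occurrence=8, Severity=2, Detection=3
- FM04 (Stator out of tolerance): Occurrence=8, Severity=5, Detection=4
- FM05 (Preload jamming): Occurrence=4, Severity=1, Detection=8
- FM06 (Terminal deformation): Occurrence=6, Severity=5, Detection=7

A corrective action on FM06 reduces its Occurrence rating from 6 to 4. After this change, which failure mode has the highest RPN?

FM04

RPN = Severity × Occurrence × Detection:
  FM01: 4 × 2 × 2 = 16
  FM02: 3 × 6 × 7 = 126
  FM03: 2 × 8 × 3 = 48
  FM04: 5 × 8 × 4 = 160
  FM05: 1 × 4 × 8 = 32
  FM06: 5 × 6 × 7 = 210
After action: FM06 → 5 × 4 × 7 = 140.
Revised RPNs: FM04=160, FM06=140, FM02=126, FM03=48, FM05=32, FM01=16.
Highest is now FM04 (160).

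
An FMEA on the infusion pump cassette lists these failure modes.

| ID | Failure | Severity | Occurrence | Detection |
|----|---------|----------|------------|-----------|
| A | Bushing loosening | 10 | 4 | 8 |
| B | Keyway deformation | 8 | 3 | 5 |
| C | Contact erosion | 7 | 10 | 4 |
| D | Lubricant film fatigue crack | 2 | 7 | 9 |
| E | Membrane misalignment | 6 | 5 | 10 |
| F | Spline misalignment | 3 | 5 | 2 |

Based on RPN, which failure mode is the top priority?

RPN = Severity × Occurrence × Detection:
  A: 10 × 4 × 8 = 320
  B: 8 × 3 × 5 = 120
  C: 7 × 10 × 4 = 280
  D: 2 × 7 × 9 = 126
  E: 6 × 5 × 10 = 300
  F: 3 × 5 × 2 = 30
Highest RPN is 320 → A.

A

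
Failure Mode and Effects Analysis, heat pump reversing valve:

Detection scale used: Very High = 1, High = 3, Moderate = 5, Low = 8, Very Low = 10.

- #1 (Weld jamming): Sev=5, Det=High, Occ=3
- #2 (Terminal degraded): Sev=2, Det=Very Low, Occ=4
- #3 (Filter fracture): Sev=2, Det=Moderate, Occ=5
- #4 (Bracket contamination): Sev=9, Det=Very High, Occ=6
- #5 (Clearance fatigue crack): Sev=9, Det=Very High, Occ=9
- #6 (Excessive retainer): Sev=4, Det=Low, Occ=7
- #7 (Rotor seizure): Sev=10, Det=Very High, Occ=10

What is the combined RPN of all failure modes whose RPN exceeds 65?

485

RPN = Severity × Occurrence × Detection:
  #1: 5 × 3 × 3 = 45
  #2: 2 × 4 × 10 = 80
  #3: 2 × 5 × 5 = 50
  #4: 9 × 6 × 1 = 54
  #5: 9 × 9 × 1 = 81
  #6: 4 × 7 × 8 = 224
  #7: 10 × 10 × 1 = 100
RPN > 65: #2 (80), #5 (81), #6 (224), #7 (100).
Sum: 80 + 81 + 224 + 100 = 485.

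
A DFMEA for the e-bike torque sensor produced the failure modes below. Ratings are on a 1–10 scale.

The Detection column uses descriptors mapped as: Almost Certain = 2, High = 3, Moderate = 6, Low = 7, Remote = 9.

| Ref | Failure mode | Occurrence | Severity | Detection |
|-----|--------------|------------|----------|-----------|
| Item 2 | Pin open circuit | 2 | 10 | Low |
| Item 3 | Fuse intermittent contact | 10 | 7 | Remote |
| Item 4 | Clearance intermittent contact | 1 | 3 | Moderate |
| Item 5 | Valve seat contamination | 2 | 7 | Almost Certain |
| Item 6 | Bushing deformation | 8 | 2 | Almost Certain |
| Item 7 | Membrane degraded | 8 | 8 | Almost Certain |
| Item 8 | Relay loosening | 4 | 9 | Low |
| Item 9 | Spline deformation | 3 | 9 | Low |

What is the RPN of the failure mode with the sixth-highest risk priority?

RPN = Severity × Occurrence × Detection:
  Item 2: 10 × 2 × 7 = 140
  Item 3: 7 × 10 × 9 = 630
  Item 4: 3 × 1 × 6 = 18
  Item 5: 7 × 2 × 2 = 28
  Item 6: 2 × 8 × 2 = 32
  Item 7: 8 × 8 × 2 = 128
  Item 8: 9 × 4 × 7 = 252
  Item 9: 9 × 3 × 7 = 189
Sorted descending: 630, 252, 189, 140, 128, 32, 28, 18.
The sixth-highest RPN is 32 (Item 6).

32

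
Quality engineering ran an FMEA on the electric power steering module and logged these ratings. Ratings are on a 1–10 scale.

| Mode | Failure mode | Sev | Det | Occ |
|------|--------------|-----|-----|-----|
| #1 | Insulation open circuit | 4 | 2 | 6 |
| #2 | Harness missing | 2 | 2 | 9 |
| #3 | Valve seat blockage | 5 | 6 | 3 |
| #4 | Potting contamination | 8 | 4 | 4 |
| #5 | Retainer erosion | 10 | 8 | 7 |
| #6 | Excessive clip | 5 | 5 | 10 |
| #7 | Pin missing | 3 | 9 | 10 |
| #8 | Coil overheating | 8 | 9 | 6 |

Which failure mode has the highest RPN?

RPN = Severity × Occurrence × Detection:
  #1: 4 × 6 × 2 = 48
  #2: 2 × 9 × 2 = 36
  #3: 5 × 3 × 6 = 90
  #4: 8 × 4 × 4 = 128
  #5: 10 × 7 × 8 = 560
  #6: 5 × 10 × 5 = 250
  #7: 3 × 10 × 9 = 270
  #8: 8 × 6 × 9 = 432
Highest RPN is 560 → #5.

#5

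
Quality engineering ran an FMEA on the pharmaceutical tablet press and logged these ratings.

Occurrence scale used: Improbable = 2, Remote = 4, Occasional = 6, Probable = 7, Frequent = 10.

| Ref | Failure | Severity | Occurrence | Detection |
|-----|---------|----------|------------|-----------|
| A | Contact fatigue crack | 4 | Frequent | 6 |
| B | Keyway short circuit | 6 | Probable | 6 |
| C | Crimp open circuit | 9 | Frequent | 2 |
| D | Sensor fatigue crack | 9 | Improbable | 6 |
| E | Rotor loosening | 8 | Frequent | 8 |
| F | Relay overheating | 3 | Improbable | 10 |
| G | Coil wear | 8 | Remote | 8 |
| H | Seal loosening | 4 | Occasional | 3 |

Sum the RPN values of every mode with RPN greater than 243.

1148

RPN = Severity × Occurrence × Detection:
  A: 4 × 10 × 6 = 240
  B: 6 × 7 × 6 = 252
  C: 9 × 10 × 2 = 180
  D: 9 × 2 × 6 = 108
  E: 8 × 10 × 8 = 640
  F: 3 × 2 × 10 = 60
  G: 8 × 4 × 8 = 256
  H: 4 × 6 × 3 = 72
RPN > 243: B (252), E (640), G (256).
Sum: 252 + 640 + 256 = 1148.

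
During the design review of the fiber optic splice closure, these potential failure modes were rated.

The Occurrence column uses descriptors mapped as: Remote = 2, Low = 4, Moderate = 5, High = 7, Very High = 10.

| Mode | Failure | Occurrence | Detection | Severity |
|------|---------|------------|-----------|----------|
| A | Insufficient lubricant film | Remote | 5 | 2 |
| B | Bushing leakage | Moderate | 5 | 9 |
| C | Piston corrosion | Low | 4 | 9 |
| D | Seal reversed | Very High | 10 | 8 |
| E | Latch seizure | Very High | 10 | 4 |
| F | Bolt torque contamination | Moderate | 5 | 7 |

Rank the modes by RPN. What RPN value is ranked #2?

400

RPN = Severity × Occurrence × Detection:
  A: 2 × 2 × 5 = 20
  B: 9 × 5 × 5 = 225
  C: 9 × 4 × 4 = 144
  D: 8 × 10 × 10 = 800
  E: 4 × 10 × 10 = 400
  F: 7 × 5 × 5 = 175
Sorted descending: 800, 400, 225, 175, 144, 20.
The second-highest RPN is 400 (E).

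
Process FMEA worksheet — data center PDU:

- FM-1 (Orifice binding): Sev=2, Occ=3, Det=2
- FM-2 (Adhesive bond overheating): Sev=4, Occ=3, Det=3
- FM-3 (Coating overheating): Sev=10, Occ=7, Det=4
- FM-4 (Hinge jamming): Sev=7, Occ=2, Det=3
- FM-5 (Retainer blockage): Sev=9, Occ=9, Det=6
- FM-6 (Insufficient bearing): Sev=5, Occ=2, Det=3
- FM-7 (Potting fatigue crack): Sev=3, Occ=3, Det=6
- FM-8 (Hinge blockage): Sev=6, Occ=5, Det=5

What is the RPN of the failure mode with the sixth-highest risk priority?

RPN = Severity × Occurrence × Detection:
  FM-1: 2 × 3 × 2 = 12
  FM-2: 4 × 3 × 3 = 36
  FM-3: 10 × 7 × 4 = 280
  FM-4: 7 × 2 × 3 = 42
  FM-5: 9 × 9 × 6 = 486
  FM-6: 5 × 2 × 3 = 30
  FM-7: 3 × 3 × 6 = 54
  FM-8: 6 × 5 × 5 = 150
Sorted descending: 486, 280, 150, 54, 42, 36, 30, 12.
The sixth-highest RPN is 36 (FM-2).

36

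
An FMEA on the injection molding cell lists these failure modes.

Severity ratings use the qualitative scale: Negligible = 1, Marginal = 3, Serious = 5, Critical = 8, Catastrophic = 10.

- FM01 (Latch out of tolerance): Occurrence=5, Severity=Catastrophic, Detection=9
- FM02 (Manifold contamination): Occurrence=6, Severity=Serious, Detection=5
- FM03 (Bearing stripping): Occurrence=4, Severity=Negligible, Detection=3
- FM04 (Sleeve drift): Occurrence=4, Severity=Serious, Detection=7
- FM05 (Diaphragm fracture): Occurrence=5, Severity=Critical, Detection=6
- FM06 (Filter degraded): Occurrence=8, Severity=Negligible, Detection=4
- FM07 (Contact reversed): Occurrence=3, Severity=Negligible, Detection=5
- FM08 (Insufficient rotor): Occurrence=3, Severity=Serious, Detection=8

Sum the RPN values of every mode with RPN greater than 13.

RPN = Severity × Occurrence × Detection:
  FM01: 10 × 5 × 9 = 450
  FM02: 5 × 6 × 5 = 150
  FM03: 1 × 4 × 3 = 12
  FM04: 5 × 4 × 7 = 140
  FM05: 8 × 5 × 6 = 240
  FM06: 1 × 8 × 4 = 32
  FM07: 1 × 3 × 5 = 15
  FM08: 5 × 3 × 8 = 120
RPN > 13: FM01 (450), FM02 (150), FM04 (140), FM05 (240), FM06 (32), FM07 (15), FM08 (120).
Sum: 450 + 150 + 140 + 240 + 32 + 15 + 120 = 1147.

1147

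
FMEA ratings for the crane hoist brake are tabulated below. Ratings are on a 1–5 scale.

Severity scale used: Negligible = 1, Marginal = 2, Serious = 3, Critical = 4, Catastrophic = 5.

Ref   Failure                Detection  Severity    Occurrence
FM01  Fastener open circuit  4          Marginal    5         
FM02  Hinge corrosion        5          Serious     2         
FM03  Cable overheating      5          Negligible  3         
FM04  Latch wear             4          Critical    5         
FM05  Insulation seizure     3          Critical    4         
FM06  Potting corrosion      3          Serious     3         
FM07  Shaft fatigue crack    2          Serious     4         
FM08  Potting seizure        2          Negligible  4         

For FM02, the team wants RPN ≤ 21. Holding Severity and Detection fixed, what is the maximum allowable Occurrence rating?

FM02: S=3, O=2, D=5 → current RPN = 30.
Fixed product = 15. Need 15 × O ≤ 21, so O ≤ 21/15 = 1.40.
Maximum integer Occurrence rating = 1 (gives RPN 15; O=2 would give 30 > 21).

1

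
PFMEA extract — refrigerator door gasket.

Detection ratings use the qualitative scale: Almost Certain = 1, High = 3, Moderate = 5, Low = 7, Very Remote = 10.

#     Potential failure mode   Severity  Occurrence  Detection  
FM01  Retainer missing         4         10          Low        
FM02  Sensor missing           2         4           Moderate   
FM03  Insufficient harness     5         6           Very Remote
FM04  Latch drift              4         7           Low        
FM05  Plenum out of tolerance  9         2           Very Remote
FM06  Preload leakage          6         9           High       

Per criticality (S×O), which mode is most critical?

FM06

Criticality = Severity × Occurrence:
  FM01: 4 × 10 = 40
  FM02: 2 × 4 = 8
  FM03: 5 × 6 = 30
  FM04: 4 × 7 = 28
  FM05: 9 × 2 = 18
  FM06: 6 × 9 = 54
Highest criticality is 54 → FM06.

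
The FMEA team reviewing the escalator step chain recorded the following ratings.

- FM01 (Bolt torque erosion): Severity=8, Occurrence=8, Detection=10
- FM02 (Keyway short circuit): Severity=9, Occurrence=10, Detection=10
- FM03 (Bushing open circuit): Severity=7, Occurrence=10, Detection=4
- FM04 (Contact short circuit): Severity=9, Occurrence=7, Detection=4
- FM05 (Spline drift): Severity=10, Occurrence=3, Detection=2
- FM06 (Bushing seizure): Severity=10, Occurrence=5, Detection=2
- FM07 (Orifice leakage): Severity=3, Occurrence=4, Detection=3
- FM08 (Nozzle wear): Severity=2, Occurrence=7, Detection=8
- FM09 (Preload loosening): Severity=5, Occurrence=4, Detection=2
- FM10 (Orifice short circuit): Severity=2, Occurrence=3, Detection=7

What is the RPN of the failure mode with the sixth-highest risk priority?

RPN = Severity × Occurrence × Detection:
  FM01: 8 × 8 × 10 = 640
  FM02: 9 × 10 × 10 = 900
  FM03: 7 × 10 × 4 = 280
  FM04: 9 × 7 × 4 = 252
  FM05: 10 × 3 × 2 = 60
  FM06: 10 × 5 × 2 = 100
  FM07: 3 × 4 × 3 = 36
  FM08: 2 × 7 × 8 = 112
  FM09: 5 × 4 × 2 = 40
  FM10: 2 × 3 × 7 = 42
Sorted descending: 900, 640, 280, 252, 112, 100, 60, 42, 40, 36.
The sixth-highest RPN is 100 (FM06).

100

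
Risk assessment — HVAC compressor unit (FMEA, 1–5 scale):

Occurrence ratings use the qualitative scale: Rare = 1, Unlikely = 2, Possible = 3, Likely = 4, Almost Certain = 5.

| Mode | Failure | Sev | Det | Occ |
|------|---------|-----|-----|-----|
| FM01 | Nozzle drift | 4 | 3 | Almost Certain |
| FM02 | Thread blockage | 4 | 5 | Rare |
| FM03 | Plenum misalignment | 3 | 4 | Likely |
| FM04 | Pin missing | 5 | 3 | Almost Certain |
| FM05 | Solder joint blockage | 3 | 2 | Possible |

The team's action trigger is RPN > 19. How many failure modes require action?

4

RPN = Severity × Occurrence × Detection:
  FM01: 4 × 5 × 3 = 60
  FM02: 4 × 1 × 5 = 20
  FM03: 3 × 4 × 4 = 48
  FM04: 5 × 5 × 3 = 75
  FM05: 3 × 3 × 2 = 18
Modes with RPN > 19: FM01 (60), FM02 (20), FM03 (48), FM04 (75) → 4.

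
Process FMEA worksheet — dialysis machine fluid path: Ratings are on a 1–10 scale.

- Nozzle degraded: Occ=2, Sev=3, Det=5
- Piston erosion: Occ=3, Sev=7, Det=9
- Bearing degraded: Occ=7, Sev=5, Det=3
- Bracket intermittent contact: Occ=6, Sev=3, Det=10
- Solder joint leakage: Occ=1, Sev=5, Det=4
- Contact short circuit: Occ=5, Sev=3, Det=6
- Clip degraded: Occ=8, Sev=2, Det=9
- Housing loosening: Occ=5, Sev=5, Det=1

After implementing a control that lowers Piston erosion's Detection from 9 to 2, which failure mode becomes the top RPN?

Bracket intermittent contact

RPN = Severity × Occurrence × Detection:
  Nozzle degraded: 3 × 2 × 5 = 30
  Piston erosion: 7 × 3 × 9 = 189
  Bearing degraded: 5 × 7 × 3 = 105
  Bracket intermittent contact: 3 × 6 × 10 = 180
  Solder joint leakage: 5 × 1 × 4 = 20
  Contact short circuit: 3 × 5 × 6 = 90
  Clip degraded: 2 × 8 × 9 = 144
  Housing loosening: 5 × 5 × 1 = 25
After action: Piston erosion → 7 × 3 × 2 = 42.
Revised RPNs: Bracket intermittent contact=180, Clip degraded=144, Bearing degraded=105, Contact short circuit=90, Piston erosion=42, Nozzle degraded=30, Housing loosening=25, Solder joint leakage=20.
Highest is now Bracket intermittent contact (180).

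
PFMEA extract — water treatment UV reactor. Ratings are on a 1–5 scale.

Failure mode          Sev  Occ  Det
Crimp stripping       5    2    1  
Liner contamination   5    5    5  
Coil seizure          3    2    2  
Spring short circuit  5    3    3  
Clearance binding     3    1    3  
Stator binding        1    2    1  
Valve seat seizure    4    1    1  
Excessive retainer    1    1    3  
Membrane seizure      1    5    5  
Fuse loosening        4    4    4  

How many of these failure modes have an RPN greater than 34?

3

RPN = Severity × Occurrence × Detection:
  Crimp stripping: 5 × 2 × 1 = 10
  Liner contamination: 5 × 5 × 5 = 125
  Coil seizure: 3 × 2 × 2 = 12
  Spring short circuit: 5 × 3 × 3 = 45
  Clearance binding: 3 × 1 × 3 = 9
  Stator binding: 1 × 2 × 1 = 2
  Valve seat seizure: 4 × 1 × 1 = 4
  Excessive retainer: 1 × 1 × 3 = 3
  Membrane seizure: 1 × 5 × 5 = 25
  Fuse loosening: 4 × 4 × 4 = 64
Modes with RPN > 34: Liner contamination (125), Spring short circuit (45), Fuse loosening (64) → 3.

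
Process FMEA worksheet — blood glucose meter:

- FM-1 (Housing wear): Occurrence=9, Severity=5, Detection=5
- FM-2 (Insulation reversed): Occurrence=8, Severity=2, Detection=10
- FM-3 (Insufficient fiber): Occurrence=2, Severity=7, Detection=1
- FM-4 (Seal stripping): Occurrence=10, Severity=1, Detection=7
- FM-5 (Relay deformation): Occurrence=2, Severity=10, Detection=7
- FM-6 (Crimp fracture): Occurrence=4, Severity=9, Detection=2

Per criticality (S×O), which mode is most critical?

Criticality = Severity × Occurrence:
  FM-1: 5 × 9 = 45
  FM-2: 2 × 8 = 16
  FM-3: 7 × 2 = 14
  FM-4: 1 × 10 = 10
  FM-5: 10 × 2 = 20
  FM-6: 9 × 4 = 36
Highest criticality is 45 → FM-1.

FM-1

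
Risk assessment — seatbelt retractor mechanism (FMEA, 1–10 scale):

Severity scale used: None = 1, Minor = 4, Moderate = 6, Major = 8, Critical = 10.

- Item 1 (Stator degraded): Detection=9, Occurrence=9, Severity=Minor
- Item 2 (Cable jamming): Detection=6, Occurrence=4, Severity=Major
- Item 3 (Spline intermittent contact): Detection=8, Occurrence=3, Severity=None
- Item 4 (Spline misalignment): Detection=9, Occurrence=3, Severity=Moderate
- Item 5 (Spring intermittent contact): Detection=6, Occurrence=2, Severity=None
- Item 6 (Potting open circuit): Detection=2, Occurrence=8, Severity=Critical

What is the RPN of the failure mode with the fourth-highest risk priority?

160

RPN = Severity × Occurrence × Detection:
  Item 1: 4 × 9 × 9 = 324
  Item 2: 8 × 4 × 6 = 192
  Item 3: 1 × 3 × 8 = 24
  Item 4: 6 × 3 × 9 = 162
  Item 5: 1 × 2 × 6 = 12
  Item 6: 10 × 8 × 2 = 160
Sorted descending: 324, 192, 162, 160, 24, 12.
The fourth-highest RPN is 160 (Item 6).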